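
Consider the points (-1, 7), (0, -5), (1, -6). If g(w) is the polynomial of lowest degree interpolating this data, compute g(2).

Evaluate each Lagrange basis at w = 2:
L_0(2) = (2)·(1)/[(-1)·(-2)] = 1
L_1(2) = (3)·(1)/[(1)·(-1)] = -3
L_2(2) = (3)·(2)/[(2)·(1)] = 3
Sum: 7·(1) + (-5)·(-3) + (-6)·(3) = 4

4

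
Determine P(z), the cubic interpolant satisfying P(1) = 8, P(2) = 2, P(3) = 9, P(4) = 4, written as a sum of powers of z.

Build the Lagrange basis polynomials:
L_0(z) = (z - 2)(z - 3)(z - 4) / [-6] = -(1/6)z^3 + (3/2)z^2 - (13/3)z + 4
L_1(z) = (z - 1)(z - 3)(z - 4) / [2] = (1/2)z^3 - 4z^2 + (19/2)z - 6
L_2(z) = (z - 1)(z - 2)(z - 4) / [-2] = -(1/2)z^3 + (7/2)z^2 - 7z + 4
L_3(z) = (z - 1)(z - 2)(z - 3) / [6] = (1/6)z^3 - z^2 + (11/6)z - 1
P(z) = 8·L_0 + 2·L_1 + 9·L_2 + 4·L_3
  8·L_0(z) = -(4/3)z^3 + 12z^2 - (104/3)z + 32
  2·L_1(z) = z^3 - 8z^2 + 19z - 12
  9·L_2(z) = -(9/2)z^3 + (63/2)z^2 - 63z + 36
  4·L_3(z) = (2/3)z^3 - 4z^2 + (22/3)z - 4
Adding term by term: -(25/6)z^3 + (63/2)z^2 - (214/3)z + 52

P(z) = -(25/6)z^3 + (63/2)z^2 - (214/3)z + 52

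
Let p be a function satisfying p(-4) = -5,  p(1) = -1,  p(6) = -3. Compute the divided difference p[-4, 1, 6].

p[-4,1] = (-1 - (-5)) / (1 - (-4)) = 4/5
p[1,6] = (-3 - (-1)) / (6 - 1) = -2/5
p[-4,1,6] = (-2/5 - 4/5) / (6 - (-4)) = -3/25

-3/25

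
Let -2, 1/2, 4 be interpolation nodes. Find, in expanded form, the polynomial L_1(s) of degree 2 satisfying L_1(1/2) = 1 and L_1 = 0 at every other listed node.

L_1(s) = -(4/35)s^2 + (8/35)s + 32/35

L_1(s) = (s + 2)(s - 4) / [(5/2)·(-7/2)]
       = (s^2 - 2s - 8) / (-35/4)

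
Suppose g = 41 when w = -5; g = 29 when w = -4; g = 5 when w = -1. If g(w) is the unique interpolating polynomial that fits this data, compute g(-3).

19

L_0(-3) = (1)·(-2)/[(-1)·(-4)] = -1/2
L_1(-3) = (2)·(-2)/[(1)·(-3)] = 4/3
L_2(-3) = (2)·(1)/[(4)·(3)] = 1/6
Sum: 41·(-1/2) + 29·(4/3) + 5·(1/6) = 19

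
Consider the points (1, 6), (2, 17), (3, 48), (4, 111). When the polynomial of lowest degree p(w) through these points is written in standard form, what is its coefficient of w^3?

The leading coefficient equals the top divided difference p[1,2,3,4].
p[1,2] = (17 - 6) / (2 - 1) = 11
p[2,3] = (48 - 17) / (3 - 2) = 31
p[3,4] = (111 - 48) / (4 - 3) = 63
p[1,2,3] = (31 - 11) / (3 - 1) = 10
p[2,3,4] = (63 - 31) / (4 - 2) = 16
p[1,2,3,4] = (16 - 10) / (4 - 1) = 2

2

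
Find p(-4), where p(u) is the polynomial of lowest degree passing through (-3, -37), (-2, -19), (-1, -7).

Using Newton's divided-difference form:
p[-3,-2] = (-19 - (-37)) / (-2 - (-3)) = 18
p[-2,-1] = (-7 - (-19)) / (-1 - (-2)) = 12
p[-3,-2,-1] = (12 - 18) / (-1 - (-3)) = -3
p(-4) = -37 + 18·(-1) + (-3)·(-1)·(-2) = -61

-61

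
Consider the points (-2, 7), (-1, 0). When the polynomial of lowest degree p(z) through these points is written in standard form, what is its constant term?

L_0(z) = (z + 1) / [-1] = -z - 1
L_1(z) = (z + 2) / [1] = z + 2
p(z) = 7·L_0 + 0·L_1
Only the constant term is needed; take it from each L_i and combine:
7·(-1) + 0·(2) = -7

-7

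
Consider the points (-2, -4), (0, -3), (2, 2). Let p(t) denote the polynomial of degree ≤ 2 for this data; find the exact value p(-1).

-4

Using Newton's divided-difference form:
p[-2,0] = (-3 - (-4)) / (0 - (-2)) = 1/2
p[0,2] = (2 - (-3)) / (2 - 0) = 5/2
p[-2,0,2] = (5/2 - 1/2) / (2 - (-2)) = 1/2
p(-1) = -4 + (1/2)·(1) + (1/2)·(1)·(-1) = -4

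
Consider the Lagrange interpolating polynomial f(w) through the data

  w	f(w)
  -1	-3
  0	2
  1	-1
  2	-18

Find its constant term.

Build the Lagrange basis polynomials:
L_0(w) = w(w - 1)(w - 2) / [-6] = -(1/6)w^3 + (1/2)w^2 - (1/3)w
L_1(w) = (w + 1)(w - 1)(w - 2) / [2] = (1/2)w^3 - w^2 - (1/2)w + 1
L_2(w) = (w + 1)w(w - 2) / [-2] = -(1/2)w^3 + (1/2)w^2 + w
L_3(w) = (w + 1)w(w - 1) / [6] = (1/6)w^3 - (1/6)w
f(w) = (-3)·L_0 + 2·L_1 + (-1)·L_2 + (-18)·L_3
Only the constant term is needed; take it from each L_i and combine:
(-3)·(0) + 2·(1) + (-1)·(0) + (-18)·(0) = 2

2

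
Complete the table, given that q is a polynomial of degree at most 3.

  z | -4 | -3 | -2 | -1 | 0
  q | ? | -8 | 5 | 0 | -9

-53

The 4 known values determine q uniquely (degree ≤ 3).
Evaluate each Lagrange basis at z = -4:
L_0(-4) = (-2)·(-3)·(-4)/[(-1)·(-2)·(-3)] = 4
L_1(-4) = (-1)·(-3)·(-4)/[(1)·(-1)·(-2)] = -6
L_2(-4) = (-1)·(-2)·(-4)/[(2)·(1)·(-1)] = 4
L_3(-4) = (-1)·(-2)·(-3)/[(3)·(2)·(1)] = -1
Sum: (-8)·(4) + 5·(-6) + 0 + (-9)·(-1) = -53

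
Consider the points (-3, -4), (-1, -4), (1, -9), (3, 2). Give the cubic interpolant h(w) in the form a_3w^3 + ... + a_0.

h(w) = (7/16)w^3 + (11/16)w^2 - (47/16)w - 115/16

Build the Lagrange basis polynomials:
L_0(w) = (w + 1)(w - 1)(w - 3) / [-48] = -(1/48)w^3 + (1/16)w^2 + (1/48)w - 1/16
L_1(w) = (w + 3)(w - 1)(w - 3) / [16] = (1/16)w^3 - (1/16)w^2 - (9/16)w + 9/16
L_2(w) = (w + 3)(w + 1)(w - 3) / [-16] = -(1/16)w^3 - (1/16)w^2 + (9/16)w + 9/16
L_3(w) = (w + 3)(w + 1)(w - 1) / [48] = (1/48)w^3 + (1/16)w^2 - (1/48)w - 1/16
h(w) = (-4)·L_0 + (-4)·L_1 + (-9)·L_2 + 2·L_3
  (-4)·L_0(w) = (1/12)w^3 - (1/4)w^2 - (1/12)w + 1/4
  (-4)·L_1(w) = -(1/4)w^3 + (1/4)w^2 + (9/4)w - 9/4
  (-9)·L_2(w) = (9/16)w^3 + (9/16)w^2 - (81/16)w - 81/16
  2·L_3(w) = (1/24)w^3 + (1/8)w^2 - (1/24)w - 1/8
Adding term by term: (7/16)w^3 + (11/16)w^2 - (47/16)w - 115/16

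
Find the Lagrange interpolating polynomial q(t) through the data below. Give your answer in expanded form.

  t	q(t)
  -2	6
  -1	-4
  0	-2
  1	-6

q(t) = -3t^3 - 3t^2 + 2t - 2

L_0(t) = (t + 1)t(t - 1) / [-6] = -(1/6)t^3 + (1/6)t
L_1(t) = (t + 2)t(t - 1) / [2] = (1/2)t^3 + (1/2)t^2 - t
L_2(t) = (t + 2)(t + 1)(t - 1) / [-2] = -(1/2)t^3 - t^2 + (1/2)t + 1
L_3(t) = (t + 2)(t + 1)t / [6] = (1/6)t^3 + (1/2)t^2 + (1/3)t
q(t) = 6·L_0 + (-4)·L_1 + (-2)·L_2 + (-6)·L_3
  6·L_0(t) = -t^3 + t
  (-4)·L_1(t) = -2t^3 - 2t^2 + 4t
  (-2)·L_2(t) = t^3 + 2t^2 - t - 2
  (-6)·L_3(t) = -t^3 - 3t^2 - 2t
Adding term by term: -3t^3 - 3t^2 + 2t - 2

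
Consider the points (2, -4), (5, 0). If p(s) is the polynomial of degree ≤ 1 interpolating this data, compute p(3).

L_0(3) = (-2)/[(-3)] = 2/3
L_1(3) = (1)/[(3)] = 1/3
Sum: (-4)·(2/3) + 0 = -8/3

-8/3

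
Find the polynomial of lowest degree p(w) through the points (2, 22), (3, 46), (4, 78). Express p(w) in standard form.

Newton's divided differences:
p[2,3] = (46 - 22) / (3 - 2) = 24
p[3,4] = (78 - 46) / (4 - 3) = 32
p[2,3,4] = (32 - 24) / (4 - 2) = 4
p(w) = 22 + 24·(w - 2) + 4·(w - 2)(w - 3)
Expanding: p(w) = 4w^2 + 4w - 2

p(w) = 4w^2 + 4w - 2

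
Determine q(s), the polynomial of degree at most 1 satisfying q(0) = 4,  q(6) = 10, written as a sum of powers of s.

q(s) = s + 4

L_0(s) = (s - 6) / [-6] = -(1/6)s + 1
L_1(s) = s / [6] = (1/6)s
q(s) = 4·L_0 + 10·L_1
  4·L_0(s) = -(2/3)s + 4
  10·L_1(s) = (5/3)s
Adding term by term: s + 4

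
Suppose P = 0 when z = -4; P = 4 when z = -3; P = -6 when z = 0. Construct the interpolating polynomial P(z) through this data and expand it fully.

L_0(z) = (z + 3)z / [4] = (1/4)z^2 + (3/4)z
L_1(z) = (z + 4)z / [-3] = -(1/3)z^2 - (4/3)z
L_2(z) = (z + 4)(z + 3) / [12] = (1/12)z^2 + (7/12)z + 1
P(z) = 0·L_0 + 4·L_1 + (-6)·L_2
  0·L_0(z) = 0
  4·L_1(z) = -(4/3)z^2 - (16/3)z
  (-6)·L_2(z) = -(1/2)z^2 - (7/2)z - 6
Adding term by term: -(11/6)z^2 - (53/6)z - 6

P(z) = -(11/6)z^2 - (53/6)z - 6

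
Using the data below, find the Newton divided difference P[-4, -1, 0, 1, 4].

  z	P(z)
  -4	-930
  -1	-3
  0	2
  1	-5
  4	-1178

P[-4,-1] = (-3 - (-930)) / (-1 - (-4)) = 309
P[-1,0] = (2 - (-3)) / (0 - (-1)) = 5
P[0,1] = (-5 - 2) / (1 - 0) = -7
P[1,4] = (-1178 - (-5)) / (4 - 1) = -391
P[-4,-1,0] = (5 - 309) / (0 - (-4)) = -76
P[-1,0,1] = (-7 - 5) / (1 - (-1)) = -6
P[0,1,4] = (-391 - (-7)) / (4 - 0) = -96
P[-4,-1,0,1] = (-6 - (-76)) / (1 - (-4)) = 14
P[-1,0,1,4] = (-96 - (-6)) / (4 - (-1)) = -18
P[-4,-1,0,1,4] = (-18 - 14) / (4 - (-4)) = -4

-4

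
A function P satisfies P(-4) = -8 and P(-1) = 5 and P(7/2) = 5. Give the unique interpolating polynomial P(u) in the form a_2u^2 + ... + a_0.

L_0(u) = (u + 1)(u - 7/2) / [45/2] = (2/45)u^2 - (1/9)u - 7/45
L_1(u) = (u + 4)(u - 7/2) / [-27/2] = -(2/27)u^2 - (1/27)u + 28/27
L_2(u) = (u + 4)(u + 1) / [135/4] = (4/135)u^2 + (4/27)u + 16/135
P(u) = (-8)·L_0 + 5·L_1 + 5·L_2
  (-8)·L_0(u) = -(16/45)u^2 + (8/9)u + 56/45
  5·L_1(u) = -(10/27)u^2 - (5/27)u + 140/27
  5·L_2(u) = (4/27)u^2 + (20/27)u + 16/27
Adding term by term: -(26/45)u^2 + (13/9)u + 316/45

P(u) = -(26/45)u^2 + (13/9)u + 316/45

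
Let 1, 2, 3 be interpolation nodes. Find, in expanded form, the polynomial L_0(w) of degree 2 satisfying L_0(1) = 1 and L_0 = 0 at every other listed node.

L_0(w) = (w - 2)(w - 3) / [(-1)·(-2)]
       = (w^2 - 5w + 6) / (2)

L_0(w) = (1/2)w^2 - (5/2)w + 3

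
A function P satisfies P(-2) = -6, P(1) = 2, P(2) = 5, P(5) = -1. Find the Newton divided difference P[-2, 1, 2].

P[-2,1] = (2 - (-6)) / (1 - (-2)) = 8/3
P[1,2] = (5 - 2) / (2 - 1) = 3
P[-2,1,2] = (3 - 8/3) / (2 - (-2)) = 1/12

1/12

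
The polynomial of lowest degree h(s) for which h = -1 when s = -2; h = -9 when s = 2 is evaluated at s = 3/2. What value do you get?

-8

L_0(3/2) = (-1/2)/[(-4)] = 1/8
L_1(3/2) = (7/2)/[(4)] = 7/8
Sum: (-1)·(1/8) + (-9)·(7/8) = -8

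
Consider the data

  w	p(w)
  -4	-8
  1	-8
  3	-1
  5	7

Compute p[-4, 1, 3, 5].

-1/24

p[-4,1] = (-8 - (-8)) / (1 - (-4)) = 0
p[1,3] = (-1 - (-8)) / (3 - 1) = 7/2
p[3,5] = (7 - (-1)) / (5 - 3) = 4
p[-4,1,3] = (7/2 - 0) / (3 - (-4)) = 1/2
p[1,3,5] = (4 - 7/2) / (5 - 1) = 1/8
p[-4,1,3,5] = (1/8 - 1/2) / (5 - (-4)) = -1/24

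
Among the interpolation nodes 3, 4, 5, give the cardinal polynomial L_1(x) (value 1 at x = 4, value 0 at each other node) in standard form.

L_1(x) = -x^2 + 8x - 15

L_1(x) = (x - 3)(x - 5) / [(1)·(-1)]
       = (x^2 - 8x + 15) / (-1)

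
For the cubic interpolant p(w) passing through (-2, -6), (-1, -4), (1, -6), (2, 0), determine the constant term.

L_0(w) = (w + 1)(w - 1)(w - 2) / [-12] = -(1/12)w^3 + (1/6)w^2 + (1/12)w - 1/6
L_1(w) = (w + 2)(w - 1)(w - 2) / [6] = (1/6)w^3 - (1/6)w^2 - (2/3)w + 2/3
L_2(w) = (w + 2)(w + 1)(w - 2) / [-6] = -(1/6)w^3 - (1/6)w^2 + (2/3)w + 2/3
L_3(w) = (w + 2)(w + 1)(w - 1) / [12] = (1/12)w^3 + (1/6)w^2 - (1/12)w - 1/6
p(w) = (-6)·L_0 + (-4)·L_1 + (-6)·L_2 + 0·L_3
Only the constant term is needed; take it from each L_i and combine:
(-6)·(-1/6) + (-4)·(2/3) + (-6)·(2/3) + 0·(-1/6) = -17/3

-17/3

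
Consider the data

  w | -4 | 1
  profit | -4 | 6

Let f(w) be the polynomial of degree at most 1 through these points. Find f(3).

10

L_0(3) = (2)/[(-5)] = -2/5
L_1(3) = (7)/[(5)] = 7/5
Sum: (-4)·(-2/5) + 6·(7/5) = 10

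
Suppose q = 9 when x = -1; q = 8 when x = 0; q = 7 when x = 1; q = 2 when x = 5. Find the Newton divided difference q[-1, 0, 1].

0

q[-1,0] = (8 - 9) / (0 - (-1)) = -1
q[0,1] = (7 - 8) / (1 - 0) = -1
q[-1,0,1] = (-1 - (-1)) / (1 - (-1)) = 0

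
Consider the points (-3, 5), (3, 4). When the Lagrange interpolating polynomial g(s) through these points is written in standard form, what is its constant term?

Build the Lagrange basis polynomials:
L_0(s) = (s - 3) / [-6] = -(1/6)s + 1/2
L_1(s) = (s + 3) / [6] = (1/6)s + 1/2
g(s) = 5·L_0 + 4·L_1
Only the constant term is needed; take it from each L_i and combine:
5·(1/2) + 4·(1/2) = 9/2

9/2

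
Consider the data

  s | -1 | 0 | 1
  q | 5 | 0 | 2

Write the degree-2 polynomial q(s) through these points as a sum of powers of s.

q(s) = (7/2)s^2 - (3/2)s

L_0(s) = s(s - 1) / [2] = (1/2)s^2 - (1/2)s
L_1(s) = (s + 1)(s - 1) / [-1] = -s^2 + 1
L_2(s) = (s + 1)s / [2] = (1/2)s^2 + (1/2)s
q(s) = 5·L_0 + 0·L_1 + 2·L_2
  5·L_0(s) = (5/2)s^2 - (5/2)s
  0·L_1(s) = 0
  2·L_2(s) = s^2 + s
Adding term by term: (7/2)s^2 - (3/2)s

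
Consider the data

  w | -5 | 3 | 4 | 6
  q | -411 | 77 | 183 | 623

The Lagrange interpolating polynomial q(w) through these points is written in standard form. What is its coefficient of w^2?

-1

L_0(w) = (w - 3)(w - 4)(w - 6) / [-792] = -(1/792)w^3 + (13/792)w^2 - (3/44)w + 1/11
L_1(w) = (w + 5)(w - 4)(w - 6) / [24] = (1/24)w^3 - (5/24)w^2 - (13/12)w + 5
L_2(w) = (w + 5)(w - 3)(w - 6) / [-18] = -(1/18)w^3 + (2/9)w^2 + (3/2)w - 5
L_3(w) = (w + 5)(w - 3)(w - 4) / [66] = (1/66)w^3 - (1/33)w^2 - (23/66)w + 10/11
q(w) = (-411)·L_0 + 77·L_1 + 183·L_2 + 623·L_3
Only the coefficient of w^2 is needed; take it from each L_i and combine:
(-411)·(13/792) + 77·(-5/24) + 183·(2/9) + 623·(-1/33) = -1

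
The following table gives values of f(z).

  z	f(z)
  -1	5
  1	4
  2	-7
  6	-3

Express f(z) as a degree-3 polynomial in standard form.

f(z) = (59/70)z^3 - (363/70)z^2 - (47/35)z + 339/35

Newton's divided differences:
f[-1,1] = (4 - 5) / (1 - (-1)) = -1/2
f[1,2] = (-7 - 4) / (2 - 1) = -11
f[2,6] = (-3 - (-7)) / (6 - 2) = 1
f[-1,1,2] = (-11 - (-1/2)) / (2 - (-1)) = -7/2
f[1,2,6] = (1 - (-11)) / (6 - 1) = 12/5
f[-1,1,2,6] = (12/5 - (-7/2)) / (6 - (-1)) = 59/70
f(z) = 5 + (-1/2)·(z + 1) + (-7/2)·(z + 1)(z - 1) + (59/70)·(z + 1)(z - 1)(z - 2)
Expanding: f(z) = (59/70)z^3 - (363/70)z^2 - (47/35)z + 339/35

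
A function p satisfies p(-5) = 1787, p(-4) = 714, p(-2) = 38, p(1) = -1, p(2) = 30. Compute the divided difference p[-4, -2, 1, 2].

-9

p[-4,-2] = (38 - 714) / (-2 - (-4)) = -338
p[-2,1] = (-1 - 38) / (1 - (-2)) = -13
p[1,2] = (30 - (-1)) / (2 - 1) = 31
p[-4,-2,1] = (-13 - (-338)) / (1 - (-4)) = 65
p[-2,1,2] = (31 - (-13)) / (2 - (-2)) = 11
p[-4,-2,1,2] = (11 - 65) / (2 - (-4)) = -9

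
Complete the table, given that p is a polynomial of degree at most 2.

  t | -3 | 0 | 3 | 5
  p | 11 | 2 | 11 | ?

27

The 3 known values determine p uniquely (degree ≤ 2).
Evaluate each Lagrange basis at t = 5:
L_0(5) = (5)·(2)/[(-3)·(-6)] = 5/9
L_1(5) = (8)·(2)/[(3)·(-3)] = -16/9
L_2(5) = (8)·(5)/[(6)·(3)] = 20/9
Sum: 11·(5/9) + 2·(-16/9) + 11·(20/9) = 27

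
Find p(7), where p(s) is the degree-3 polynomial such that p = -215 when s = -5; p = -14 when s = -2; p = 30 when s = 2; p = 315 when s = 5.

Evaluate each Lagrange basis at s = 7:
L_0(7) = (9)·(5)·(2)/[(-3)·(-7)·(-10)] = -3/7
L_1(7) = (12)·(5)·(2)/[(3)·(-4)·(-7)] = 10/7
L_2(7) = (12)·(9)·(2)/[(7)·(4)·(-3)] = -18/7
L_3(7) = (12)·(9)·(5)/[(10)·(7)·(3)] = 18/7
Sum: (-215)·(-3/7) + (-14)·(10/7) + 30·(-18/7) + 315·(18/7) = 805

805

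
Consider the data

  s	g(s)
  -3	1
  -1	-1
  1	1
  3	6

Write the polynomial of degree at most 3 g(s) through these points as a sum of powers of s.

L_0(s) = (s + 1)(s - 1)(s - 3) / [-48] = -(1/48)s^3 + (1/16)s^2 + (1/48)s - 1/16
L_1(s) = (s + 3)(s - 1)(s - 3) / [16] = (1/16)s^3 - (1/16)s^2 - (9/16)s + 9/16
L_2(s) = (s + 3)(s + 1)(s - 3) / [-16] = -(1/16)s^3 - (1/16)s^2 + (9/16)s + 9/16
L_3(s) = (s + 3)(s + 1)(s - 1) / [48] = (1/48)s^3 + (1/16)s^2 - (1/48)s - 1/16
g(s) = 1·L_0 + (-1)·L_1 + 1·L_2 + 6·L_3
  1·L_0(s) = -(1/48)s^3 + (1/16)s^2 + (1/48)s - 1/16
  (-1)·L_1(s) = -(1/16)s^3 + (1/16)s^2 + (9/16)s - 9/16
  1·L_2(s) = -(1/16)s^3 - (1/16)s^2 + (9/16)s + 9/16
  6·L_3(s) = (1/8)s^3 + (3/8)s^2 - (1/8)s - 3/8
Adding term by term: -(1/48)s^3 + (7/16)s^2 + (49/48)s - 7/16

g(s) = -(1/48)s^3 + (7/16)s^2 + (49/48)s - 7/16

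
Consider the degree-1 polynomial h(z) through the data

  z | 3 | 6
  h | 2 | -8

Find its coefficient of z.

-10/3

The leading coefficient equals the top divided difference h[3,6].
h[3,6] = (-8 - 2) / (6 - 3) = -10/3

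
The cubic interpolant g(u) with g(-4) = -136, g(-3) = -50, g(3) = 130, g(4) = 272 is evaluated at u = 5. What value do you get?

Evaluate each Lagrange basis at u = 5:
L_0(5) = (8)·(2)·(1)/[(-1)·(-7)·(-8)] = -2/7
L_1(5) = (9)·(2)·(1)/[(1)·(-6)·(-7)] = 3/7
L_2(5) = (9)·(8)·(1)/[(7)·(6)·(-1)] = -12/7
L_3(5) = (9)·(8)·(2)/[(8)·(7)·(1)] = 18/7
Sum: (-136)·(-2/7) + (-50)·(3/7) + 130·(-12/7) + 272·(18/7) = 494

494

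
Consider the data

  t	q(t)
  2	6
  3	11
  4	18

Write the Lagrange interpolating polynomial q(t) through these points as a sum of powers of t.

L_0(t) = (t - 3)(t - 4) / [2] = (1/2)t^2 - (7/2)t + 6
L_1(t) = (t - 2)(t - 4) / [-1] = -t^2 + 6t - 8
L_2(t) = (t - 2)(t - 3) / [2] = (1/2)t^2 - (5/2)t + 3
q(t) = 6·L_0 + 11·L_1 + 18·L_2
  6·L_0(t) = 3t^2 - 21t + 36
  11·L_1(t) = -11t^2 + 66t - 88
  18·L_2(t) = 9t^2 - 45t + 54
Adding term by term: t^2 + 2

q(t) = t^2 + 2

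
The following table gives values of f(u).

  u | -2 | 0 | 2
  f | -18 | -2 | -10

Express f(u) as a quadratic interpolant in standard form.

Build the Lagrange basis polynomials:
L_0(u) = u(u - 2) / [8] = (1/8)u^2 - (1/4)u
L_1(u) = (u + 2)(u - 2) / [-4] = -(1/4)u^2 + 1
L_2(u) = (u + 2)u / [8] = (1/8)u^2 + (1/4)u
f(u) = (-18)·L_0 + (-2)·L_1 + (-10)·L_2
  (-18)·L_0(u) = -(9/4)u^2 + (9/2)u
  (-2)·L_1(u) = (1/2)u^2 - 2
  (-10)·L_2(u) = -(5/4)u^2 - (5/2)u
Adding term by term: -3u^2 + 2u - 2

f(u) = -3u^2 + 2u - 2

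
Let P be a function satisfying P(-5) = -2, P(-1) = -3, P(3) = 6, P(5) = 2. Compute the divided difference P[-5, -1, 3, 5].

-49/480

P[-5,-1] = (-3 - (-2)) / (-1 - (-5)) = -1/4
P[-1,3] = (6 - (-3)) / (3 - (-1)) = 9/4
P[3,5] = (2 - 6) / (5 - 3) = -2
P[-5,-1,3] = (9/4 - (-1/4)) / (3 - (-5)) = 5/16
P[-1,3,5] = (-2 - 9/4) / (5 - (-1)) = -17/24
P[-5,-1,3,5] = (-17/24 - 5/16) / (5 - (-5)) = -49/480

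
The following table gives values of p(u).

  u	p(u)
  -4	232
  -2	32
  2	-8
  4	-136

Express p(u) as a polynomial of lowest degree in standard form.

Newton's divided differences:
p[-4,-2] = (32 - 232) / (-2 - (-4)) = -100
p[-2,2] = (-8 - 32) / (2 - (-2)) = -10
p[2,4] = (-136 - (-8)) / (4 - 2) = -64
p[-4,-2,2] = (-10 - (-100)) / (2 - (-4)) = 15
p[-2,2,4] = (-64 - (-10)) / (4 - (-2)) = -9
p[-4,-2,2,4] = (-9 - 15) / (4 - (-4)) = -3
p(u) = 232 + (-100)·(u + 4) + 15·(u + 4)(u + 2) + (-3)·(u + 4)(u + 2)(u - 2)
Expanding: p(u) = -3u^3 + 3u^2 + 2u

p(u) = -3u^3 + 3u^2 + 2u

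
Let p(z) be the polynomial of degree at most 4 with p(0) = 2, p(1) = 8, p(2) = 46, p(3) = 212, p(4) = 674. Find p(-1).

4

Using Newton's divided-difference form:
p[0,1] = (8 - 2) / (1 - 0) = 6
p[1,2] = (46 - 8) / (2 - 1) = 38
p[2,3] = (212 - 46) / (3 - 2) = 166
p[3,4] = (674 - 212) / (4 - 3) = 462
p[0,1,2] = (38 - 6) / (2 - 0) = 16
p[1,2,3] = (166 - 38) / (3 - 1) = 64
p[2,3,4] = (462 - 166) / (4 - 2) = 148
p[0,1,2,3] = (64 - 16) / (3 - 0) = 16
p[1,2,3,4] = (148 - 64) / (4 - 1) = 28
p[0,1,2,3,4] = (28 - 16) / (4 - 0) = 3
p(-1) = 2 + 6·(-1) + 16·(-1)·(-2) + 16·(-1)·(-2)·(-3) + 3·(-1)·(-2)·(-3)·(-4) = 4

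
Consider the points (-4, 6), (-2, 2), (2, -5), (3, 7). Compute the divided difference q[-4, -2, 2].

q[-4,-2] = (2 - 6) / (-2 - (-4)) = -2
q[-2,2] = (-5 - 2) / (2 - (-2)) = -7/4
q[-4,-2,2] = (-7/4 - (-2)) / (2 - (-4)) = 1/24

1/24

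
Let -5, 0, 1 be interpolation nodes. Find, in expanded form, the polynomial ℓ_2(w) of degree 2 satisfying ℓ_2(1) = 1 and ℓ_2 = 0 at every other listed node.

ℓ_2(w) = (w + 5)w / [(6)·(1)]
       = (w^2 + 5w) / (6)

ℓ_2(w) = (1/6)w^2 + (5/6)w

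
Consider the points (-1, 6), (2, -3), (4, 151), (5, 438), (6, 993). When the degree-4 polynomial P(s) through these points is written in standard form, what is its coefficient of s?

Build the Lagrange basis polynomials:
L_0(s) = (s - 2)(s - 4)(s - 5)(s - 6) / [630] = (1/630)s^4 - (17/630)s^3 + (52/315)s^2 - (134/315)s + 8/21
L_1(s) = (s + 1)(s - 4)(s - 5)(s - 6) / [-72] = -(1/72)s^4 + (7/36)s^3 - (59/72)s^2 + (23/36)s + 5/3
L_2(s) = (s + 1)(s - 2)(s - 5)(s - 6) / [20] = (1/20)s^4 - (3/5)s^3 + (39/20)s^2 - (2/5)s - 3
L_3(s) = (s + 1)(s - 2)(s - 4)(s - 6) / [-18] = -(1/18)s^4 + (11/18)s^3 - (16/9)s^2 + (2/9)s + 8/3
L_4(s) = (s + 1)(s - 2)(s - 4)(s - 5) / [56] = (1/56)s^4 - (5/28)s^3 + (27/56)s^2 - (1/28)s - 5/7
P(s) = 6·L_0 + (-3)·L_1 + 151·L_2 + 438·L_3 + 993·L_4
Only the coefficient of s is needed; take it from each L_i and combine:
6·(-134/315) + (-3)·(23/36) + 151·(-2/5) + 438·(2/9) + 993·(-1/28) = -3

-3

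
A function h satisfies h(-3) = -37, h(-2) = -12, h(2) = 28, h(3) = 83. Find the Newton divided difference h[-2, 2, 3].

9

h[-2,2] = (28 - (-12)) / (2 - (-2)) = 10
h[2,3] = (83 - 28) / (3 - 2) = 55
h[-2,2,3] = (55 - 10) / (3 - (-2)) = 9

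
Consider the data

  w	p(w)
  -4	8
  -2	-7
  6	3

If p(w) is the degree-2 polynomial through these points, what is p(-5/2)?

Evaluate each Lagrange basis at w = -5/2:
L_0(-5/2) = (-1/2)·(-17/2)/[(-2)·(-10)] = 17/80
L_1(-5/2) = (3/2)·(-17/2)/[(2)·(-8)] = 51/64
L_2(-5/2) = (3/2)·(-1/2)/[(10)·(8)] = -3/320
Sum: 8·(17/80) + (-7)·(51/64) + 3·(-3/320) = -125/32

-125/32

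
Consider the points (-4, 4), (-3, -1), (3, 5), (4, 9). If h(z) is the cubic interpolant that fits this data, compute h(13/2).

1171/64

Evaluate each Lagrange basis at z = 13/2:
L_0(13/2) = (19/2)·(7/2)·(5/2)/[(-1)·(-7)·(-8)] = -95/64
L_1(13/2) = (21/2)·(7/2)·(5/2)/[(1)·(-6)·(-7)] = 35/16
L_2(13/2) = (21/2)·(19/2)·(5/2)/[(7)·(6)·(-1)] = -95/16
L_3(13/2) = (21/2)·(19/2)·(7/2)/[(8)·(7)·(1)] = 399/64
Sum: 4·(-95/64) + (-1)·(35/16) + 5·(-95/16) + 9·(399/64) = 1171/64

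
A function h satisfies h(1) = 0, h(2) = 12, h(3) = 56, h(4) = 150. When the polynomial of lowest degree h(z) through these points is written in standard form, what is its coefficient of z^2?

L_0(z) = (z - 2)(z - 3)(z - 4) / [-6] = -(1/6)z^3 + (3/2)z^2 - (13/3)z + 4
L_1(z) = (z - 1)(z - 3)(z - 4) / [2] = (1/2)z^3 - 4z^2 + (19/2)z - 6
L_2(z) = (z - 1)(z - 2)(z - 4) / [-2] = -(1/2)z^3 + (7/2)z^2 - 7z + 4
L_3(z) = (z - 1)(z - 2)(z - 3) / [6] = (1/6)z^3 - z^2 + (11/6)z - 1
h(z) = 0·L_0 + 12·L_1 + 56·L_2 + 150·L_3
Only the coefficient of z^2 is needed; take it from each L_i and combine:
0·(3/2) + 12·(-4) + 56·(7/2) + 150·(-1) = -2

-2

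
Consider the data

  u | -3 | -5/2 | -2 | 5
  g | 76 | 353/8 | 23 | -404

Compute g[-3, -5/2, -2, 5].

g[-3,-5/2] = (353/8 - 76) / (-5/2 - (-3)) = -255/4
g[-5/2,-2] = (23 - 353/8) / (-2 - (-5/2)) = -169/4
g[-2,5] = (-404 - 23) / (5 - (-2)) = -61
g[-3,-5/2,-2] = (-169/4 - (-255/4)) / (-2 - (-3)) = 43/2
g[-5/2,-2,5] = (-61 - (-169/4)) / (5 - (-5/2)) = -5/2
g[-3,-5/2,-2,5] = (-5/2 - 43/2) / (5 - (-3)) = -3

-3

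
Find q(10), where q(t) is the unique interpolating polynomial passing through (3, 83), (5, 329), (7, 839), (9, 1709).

2309

Evaluate each Lagrange basis at t = 10:
L_0(10) = (5)·(3)·(1)/[(-2)·(-4)·(-6)] = -5/16
L_1(10) = (7)·(3)·(1)/[(2)·(-2)·(-4)] = 21/16
L_2(10) = (7)·(5)·(1)/[(4)·(2)·(-2)] = -35/16
L_3(10) = (7)·(5)·(3)/[(6)·(4)·(2)] = 35/16
Sum: 83·(-5/16) + 329·(21/16) + 839·(-35/16) + 1709·(35/16) = 2309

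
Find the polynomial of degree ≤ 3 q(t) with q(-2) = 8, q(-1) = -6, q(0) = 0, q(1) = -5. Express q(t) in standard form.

Newton's divided differences:
q[-2,-1] = (-6 - 8) / (-1 - (-2)) = -14
q[-1,0] = (0 - (-6)) / (0 - (-1)) = 6
q[0,1] = (-5 - 0) / (1 - 0) = -5
q[-2,-1,0] = (6 - (-14)) / (0 - (-2)) = 10
q[-1,0,1] = (-5 - 6) / (1 - (-1)) = -11/2
q[-2,-1,0,1] = (-11/2 - 10) / (1 - (-2)) = -31/6
q(t) = 8 + (-14)·(t + 2) + 10·(t + 2)(t + 1) + (-31/6)·(t + 2)(t + 1)t
Expanding: q(t) = -(31/6)t^3 - (11/2)t^2 + (17/3)t

q(t) = -(31/6)t^3 - (11/2)t^2 + (17/3)t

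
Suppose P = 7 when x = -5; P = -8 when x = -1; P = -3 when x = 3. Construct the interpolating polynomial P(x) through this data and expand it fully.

Build the Lagrange basis polynomials:
L_0(x) = (x + 1)(x - 3) / [32] = (1/32)x^2 - (1/16)x - 3/32
L_1(x) = (x + 5)(x - 3) / [-16] = -(1/16)x^2 - (1/8)x + 15/16
L_2(x) = (x + 5)(x + 1) / [32] = (1/32)x^2 + (3/16)x + 5/32
P(x) = 7·L_0 + (-8)·L_1 + (-3)·L_2
  7·L_0(x) = (7/32)x^2 - (7/16)x - 21/32
  (-8)·L_1(x) = (1/2)x^2 + x - 15/2
  (-3)·L_2(x) = -(3/32)x^2 - (9/16)x - 15/32
Adding term by term: (5/8)x^2 - 69/8

P(x) = (5/8)x^2 - 69/8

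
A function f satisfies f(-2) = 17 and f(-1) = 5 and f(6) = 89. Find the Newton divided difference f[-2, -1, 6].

f[-2,-1] = (5 - 17) / (-1 - (-2)) = -12
f[-1,6] = (89 - 5) / (6 - (-1)) = 12
f[-2,-1,6] = (12 - (-12)) / (6 - (-2)) = 3

3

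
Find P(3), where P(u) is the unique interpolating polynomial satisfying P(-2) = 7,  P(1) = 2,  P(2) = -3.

-29/3

Evaluate each Lagrange basis at u = 3:
L_0(3) = (2)·(1)/[(-3)·(-4)] = 1/6
L_1(3) = (5)·(1)/[(3)·(-1)] = -5/3
L_2(3) = (5)·(2)/[(4)·(1)] = 5/2
Sum: 7·(1/6) + 2·(-5/3) + (-3)·(5/2) = -29/3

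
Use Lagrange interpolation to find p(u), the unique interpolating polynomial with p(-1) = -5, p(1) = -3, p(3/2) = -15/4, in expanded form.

p(u) = -u^2 + u - 3

Build the Lagrange basis polynomials:
L_0(u) = (u - 1)(u - 3/2) / [5] = (1/5)u^2 - (1/2)u + 3/10
L_1(u) = (u + 1)(u - 3/2) / [-1] = -u^2 + (1/2)u + 3/2
L_2(u) = (u + 1)(u - 1) / [5/4] = (4/5)u^2 - 4/5
p(u) = (-5)·L_0 + (-3)·L_1 + (-15/4)·L_2
  (-5)·L_0(u) = -u^2 + (5/2)u - 3/2
  (-3)·L_1(u) = 3u^2 - (3/2)u - 9/2
  (-15/4)·L_2(u) = -3u^2 + 3
Adding term by term: -u^2 + u - 3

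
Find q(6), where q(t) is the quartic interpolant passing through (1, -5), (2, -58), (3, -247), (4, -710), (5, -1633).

-3250

Evaluate each Lagrange basis at t = 6:
L_0(6) = (4)·(3)·(2)·(1)/[(-1)·(-2)·(-3)·(-4)] = 1
L_1(6) = (5)·(3)·(2)·(1)/[(1)·(-1)·(-2)·(-3)] = -5
L_2(6) = (5)·(4)·(2)·(1)/[(2)·(1)·(-1)·(-2)] = 10
L_3(6) = (5)·(4)·(3)·(1)/[(3)·(2)·(1)·(-1)] = -10
L_4(6) = (5)·(4)·(3)·(2)/[(4)·(3)·(2)·(1)] = 5
Sum: (-5)·(1) + (-58)·(-5) + (-247)·(10) + (-710)·(-10) + (-1633)·(5) = -3250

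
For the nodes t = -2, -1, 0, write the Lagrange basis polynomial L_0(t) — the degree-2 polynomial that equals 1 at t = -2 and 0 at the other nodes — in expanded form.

L_0(t) = (1/2)t^2 + (1/2)t

L_0(t) = (t + 1)t / [(-1)·(-2)]
       = (t^2 + t) / (2)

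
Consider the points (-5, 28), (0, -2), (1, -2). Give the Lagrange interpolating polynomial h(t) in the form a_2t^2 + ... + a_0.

h(t) = t^2 - t - 2

Build the Lagrange basis polynomials:
L_0(t) = t(t - 1) / [30] = (1/30)t^2 - (1/30)t
L_1(t) = (t + 5)(t - 1) / [-5] = -(1/5)t^2 - (4/5)t + 1
L_2(t) = (t + 5)t / [6] = (1/6)t^2 + (5/6)t
h(t) = 28·L_0 + (-2)·L_1 + (-2)·L_2
  28·L_0(t) = (14/15)t^2 - (14/15)t
  (-2)·L_1(t) = (2/5)t^2 + (8/5)t - 2
  (-2)·L_2(t) = -(1/3)t^2 - (5/3)t
Adding term by term: t^2 - t - 2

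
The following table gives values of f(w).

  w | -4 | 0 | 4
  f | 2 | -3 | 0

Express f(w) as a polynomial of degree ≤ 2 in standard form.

f(w) = (1/4)w^2 - (1/4)w - 3

Build the Lagrange basis polynomials:
L_0(w) = w(w - 4) / [32] = (1/32)w^2 - (1/8)w
L_1(w) = (w + 4)(w - 4) / [-16] = -(1/16)w^2 + 1
L_2(w) = (w + 4)w / [32] = (1/32)w^2 + (1/8)w
f(w) = 2·L_0 + (-3)·L_1 + 0·L_2
  2·L_0(w) = (1/16)w^2 - (1/4)w
  (-3)·L_1(w) = (3/16)w^2 - 3
  0·L_2(w) = 0
Adding term by term: (1/4)w^2 - (1/4)w - 3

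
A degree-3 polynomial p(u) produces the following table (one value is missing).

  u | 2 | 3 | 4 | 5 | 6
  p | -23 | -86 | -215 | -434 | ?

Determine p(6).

-767

The 4 known values determine p uniquely (degree ≤ 3).
L_0(6) = (3)·(2)·(1)/[(-1)·(-2)·(-3)] = -1
L_1(6) = (4)·(2)·(1)/[(1)·(-1)·(-2)] = 4
L_2(6) = (4)·(3)·(1)/[(2)·(1)·(-1)] = -6
L_3(6) = (4)·(3)·(2)/[(3)·(2)·(1)] = 4
Sum: (-23)·(-1) + (-86)·(4) + (-215)·(-6) + (-434)·(4) = -767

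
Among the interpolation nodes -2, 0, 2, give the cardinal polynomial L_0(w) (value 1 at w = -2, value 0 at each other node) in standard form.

L_0(w) = w(w - 2) / [(-2)·(-4)]
       = (w^2 - 2w) / (8)

L_0(w) = (1/8)w^2 - (1/4)w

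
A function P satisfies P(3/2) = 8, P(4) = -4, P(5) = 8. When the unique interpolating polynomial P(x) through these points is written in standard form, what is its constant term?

44

Build the Lagrange basis polynomials:
L_0(x) = (x - 4)(x - 5) / [35/4] = (4/35)x^2 - (36/35)x + 16/7
L_1(x) = (x - 3/2)(x - 5) / [-5/2] = -(2/5)x^2 + (13/5)x - 3
L_2(x) = (x - 3/2)(x - 4) / [7/2] = (2/7)x^2 - (11/7)x + 12/7
P(x) = 8·L_0 + (-4)·L_1 + 8·L_2
Only the constant term is needed; take it from each L_i and combine:
8·(16/7) + (-4)·(-3) + 8·(12/7) = 44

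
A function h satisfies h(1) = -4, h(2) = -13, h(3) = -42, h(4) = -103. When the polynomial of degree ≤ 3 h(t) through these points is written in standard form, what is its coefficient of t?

Build the Lagrange basis polynomials:
L_0(t) = (t - 2)(t - 3)(t - 4) / [-6] = -(1/6)t^3 + (3/2)t^2 - (13/3)t + 4
L_1(t) = (t - 1)(t - 3)(t - 4) / [2] = (1/2)t^3 - 4t^2 + (19/2)t - 6
L_2(t) = (t - 1)(t - 2)(t - 4) / [-2] = -(1/2)t^3 + (7/2)t^2 - 7t + 4
L_3(t) = (t - 1)(t - 2)(t - 3) / [6] = (1/6)t^3 - t^2 + (11/6)t - 1
h(t) = (-4)·L_0 + (-13)·L_1 + (-42)·L_2 + (-103)·L_3
Only the coefficient of t is needed; take it from each L_i and combine:
(-4)·(-13/3) + (-13)·(19/2) + (-42)·(-7) + (-103)·(11/6) = -1

-1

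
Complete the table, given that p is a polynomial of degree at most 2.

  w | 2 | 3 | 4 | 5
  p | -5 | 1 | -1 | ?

The 3 known values determine p uniquely (degree ≤ 2).
Evaluate each Lagrange basis at w = 5:
L_0(5) = (2)·(1)/[(-1)·(-2)] = 1
L_1(5) = (3)·(1)/[(1)·(-1)] = -3
L_2(5) = (3)·(2)/[(2)·(1)] = 3
Sum: (-5)·(1) + 1·(-3) + (-1)·(3) = -11

-11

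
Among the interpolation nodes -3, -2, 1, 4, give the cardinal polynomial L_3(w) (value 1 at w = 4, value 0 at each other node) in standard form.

L_3(w) = (1/126)w^3 + (2/63)w^2 + (1/126)w - 1/21

L_3(w) = (w + 3)(w + 2)(w - 1) / [(7)·(6)·(3)]
       = (w^3 + 4w^2 + w - 6) / (126)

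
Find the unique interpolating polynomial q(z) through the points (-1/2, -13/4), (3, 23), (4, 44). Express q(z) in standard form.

L_0(z) = (z - 3)(z - 4) / [63/4] = (4/63)z^2 - (4/9)z + 16/21
L_1(z) = (z + 1/2)(z - 4) / [-7/2] = -(2/7)z^2 + z + 4/7
L_2(z) = (z + 1/2)(z - 3) / [9/2] = (2/9)z^2 - (5/9)z - 1/3
q(z) = (-13/4)·L_0 + 23·L_1 + 44·L_2
  (-13/4)·L_0(z) = -(13/63)z^2 + (13/9)z - 52/21
  23·L_1(z) = -(46/7)z^2 + 23z + 92/7
  44·L_2(z) = (88/9)z^2 - (220/9)z - 44/3
Adding term by term: 3z^2 - 4

q(z) = 3z^2 - 4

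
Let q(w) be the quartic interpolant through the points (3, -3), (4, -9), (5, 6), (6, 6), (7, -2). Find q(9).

201

Evaluate each Lagrange basis at w = 9:
L_0(9) = (5)·(4)·(3)·(2)/[(-1)·(-2)·(-3)·(-4)] = 5
L_1(9) = (6)·(4)·(3)·(2)/[(1)·(-1)·(-2)·(-3)] = -24
L_2(9) = (6)·(5)·(3)·(2)/[(2)·(1)·(-1)·(-2)] = 45
L_3(9) = (6)·(5)·(4)·(2)/[(3)·(2)·(1)·(-1)] = -40
L_4(9) = (6)·(5)·(4)·(3)/[(4)·(3)·(2)·(1)] = 15
Sum: (-3)·(5) + (-9)·(-24) + 6·(45) + 6·(-40) + (-2)·(15) = 201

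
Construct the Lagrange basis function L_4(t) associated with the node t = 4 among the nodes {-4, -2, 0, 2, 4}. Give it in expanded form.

L_4(t) = (t + 4)(t + 2)t(t - 2) / [(8)·(6)·(4)·(2)]
       = (t^4 + 4t^3 - 4t^2 - 16t) / (384)

L_4(t) = (1/384)t^4 + (1/96)t^3 - (1/96)t^2 - (1/24)t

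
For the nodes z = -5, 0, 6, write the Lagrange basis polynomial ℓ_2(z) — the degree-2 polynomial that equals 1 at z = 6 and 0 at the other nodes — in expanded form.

ℓ_2(z) = (z + 5)z / [(11)·(6)]
       = (z^2 + 5z) / (66)

ℓ_2(z) = (1/66)z^2 + (5/66)z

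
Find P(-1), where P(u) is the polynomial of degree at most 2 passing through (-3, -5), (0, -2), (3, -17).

-1

Using Newton's divided-difference form:
P[-3,0] = (-2 - (-5)) / (0 - (-3)) = 1
P[0,3] = (-17 - (-2)) / (3 - 0) = -5
P[-3,0,3] = (-5 - 1) / (3 - (-3)) = -1
P(-1) = -5 + 1·(2) + (-1)·(2)·(-1) = -1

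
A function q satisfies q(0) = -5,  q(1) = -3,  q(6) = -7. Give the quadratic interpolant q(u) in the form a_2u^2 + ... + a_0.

L_0(u) = (u - 1)(u - 6) / [6] = (1/6)u^2 - (7/6)u + 1
L_1(u) = u(u - 6) / [-5] = -(1/5)u^2 + (6/5)u
L_2(u) = u(u - 1) / [30] = (1/30)u^2 - (1/30)u
q(u) = (-5)·L_0 + (-3)·L_1 + (-7)·L_2
  (-5)·L_0(u) = -(5/6)u^2 + (35/6)u - 5
  (-3)·L_1(u) = (3/5)u^2 - (18/5)u
  (-7)·L_2(u) = -(7/30)u^2 + (7/30)u
Adding term by term: -(7/15)u^2 + (37/15)u - 5

q(u) = -(7/15)u^2 + (37/15)u - 5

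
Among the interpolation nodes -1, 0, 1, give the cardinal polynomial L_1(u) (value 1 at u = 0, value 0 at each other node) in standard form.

L_1(u) = (u + 1)(u - 1) / [(1)·(-1)]
       = (u^2 - 1) / (-1)

L_1(u) = -u^2 + 1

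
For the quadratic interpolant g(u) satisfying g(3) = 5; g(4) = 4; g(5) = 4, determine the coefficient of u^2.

1/2

Build the Lagrange basis polynomials:
L_0(u) = (u - 4)(u - 5) / [2] = (1/2)u^2 - (9/2)u + 10
L_1(u) = (u - 3)(u - 5) / [-1] = -u^2 + 8u - 15
L_2(u) = (u - 3)(u - 4) / [2] = (1/2)u^2 - (7/2)u + 6
g(u) = 5·L_0 + 4·L_1 + 4·L_2
Only the coefficient of u^2 is needed; take it from each L_i and combine:
5·(1/2) + 4·(-1) + 4·(1/2) = 1/2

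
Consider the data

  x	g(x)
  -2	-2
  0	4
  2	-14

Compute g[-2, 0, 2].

g[-2,0] = (4 - (-2)) / (0 - (-2)) = 3
g[0,2] = (-14 - 4) / (2 - 0) = -9
g[-2,0,2] = (-9 - 3) / (2 - (-2)) = -3

-3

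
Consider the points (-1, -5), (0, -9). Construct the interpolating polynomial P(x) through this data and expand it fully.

Build the Lagrange basis polynomials:
L_0(x) = x / [-1] = -x
L_1(x) = (x + 1) / [1] = x + 1
P(x) = (-5)·L_0 + (-9)·L_1
  (-5)·L_0(x) = 5x
  (-9)·L_1(x) = -9x - 9
Adding term by term: -4x - 9

P(x) = -4x - 9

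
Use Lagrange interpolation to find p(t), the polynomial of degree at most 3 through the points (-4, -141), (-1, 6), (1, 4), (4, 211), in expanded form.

L_0(t) = (t + 1)(t - 1)(t - 4) / [-120] = -(1/120)t^3 + (1/30)t^2 + (1/120)t - 1/30
L_1(t) = (t + 4)(t - 1)(t - 4) / [30] = (1/30)t^3 - (1/30)t^2 - (8/15)t + 8/15
L_2(t) = (t + 4)(t + 1)(t - 4) / [-30] = -(1/30)t^3 - (1/30)t^2 + (8/15)t + 8/15
L_3(t) = (t + 4)(t + 1)(t - 1) / [120] = (1/120)t^3 + (1/30)t^2 - (1/120)t - 1/30
p(t) = (-141)·L_0 + 6·L_1 + 4·L_2 + 211·L_3
  (-141)·L_0(t) = (47/40)t^3 - (47/10)t^2 - (47/40)t + 47/10
  6·L_1(t) = (1/5)t^3 - (1/5)t^2 - (16/5)t + 16/5
  4·L_2(t) = -(2/15)t^3 - (2/15)t^2 + (32/15)t + 32/15
  211·L_3(t) = (211/120)t^3 + (211/30)t^2 - (211/120)t - 211/30
Adding term by term: 3t^3 + 2t^2 - 4t + 3

p(t) = 3t^3 + 2t^2 - 4t + 3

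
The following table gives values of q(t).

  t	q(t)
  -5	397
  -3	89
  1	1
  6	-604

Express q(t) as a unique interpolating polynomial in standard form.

Build the Lagrange basis polynomials:
L_0(t) = (t + 3)(t - 1)(t - 6) / [-132] = -(1/132)t^3 + (1/33)t^2 + (5/44)t - 3/22
L_1(t) = (t + 5)(t - 1)(t - 6) / [72] = (1/72)t^3 - (1/36)t^2 - (29/72)t + 5/12
L_2(t) = (t + 5)(t + 3)(t - 6) / [-120] = -(1/120)t^3 - (1/60)t^2 + (11/40)t + 3/4
L_3(t) = (t + 5)(t + 3)(t - 1) / [495] = (1/495)t^3 + (7/495)t^2 + (7/495)t - 1/33
q(t) = 397·L_0 + 89·L_1 + 1·L_2 + (-604)·L_3
  397·L_0(t) = -(397/132)t^3 + (397/33)t^2 + (1985/44)t - 1191/22
  89·L_1(t) = (89/72)t^3 - (89/36)t^2 - (2581/72)t + 445/12
  1·L_2(t) = -(1/120)t^3 - (1/60)t^2 + (11/40)t + 3/4
  (-604)·L_3(t) = -(604/495)t^3 - (4228/495)t^2 - (4228/495)t + 604/33
Adding term by term: -3t^3 + t^2 + t + 2

q(t) = -3t^3 + t^2 + t + 2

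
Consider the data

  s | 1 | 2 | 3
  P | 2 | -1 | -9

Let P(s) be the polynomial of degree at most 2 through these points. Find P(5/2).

-35/8

Evaluate each Lagrange basis at s = 5/2:
L_0(5/2) = (1/2)·(-1/2)/[(-1)·(-2)] = -1/8
L_1(5/2) = (3/2)·(-1/2)/[(1)·(-1)] = 3/4
L_2(5/2) = (3/2)·(1/2)/[(2)·(1)] = 3/8
Sum: 2·(-1/8) + (-1)·(3/4) + (-9)·(3/8) = -35/8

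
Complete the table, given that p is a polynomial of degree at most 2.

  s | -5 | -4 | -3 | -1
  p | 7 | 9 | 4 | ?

-27

The 3 known values determine p uniquely (degree ≤ 2).
L_0(-1) = (3)·(2)/[(-1)·(-2)] = 3
L_1(-1) = (4)·(2)/[(1)·(-1)] = -8
L_2(-1) = (4)·(3)/[(2)·(1)] = 6
Sum: 7·(3) + 9·(-8) + 4·(6) = -27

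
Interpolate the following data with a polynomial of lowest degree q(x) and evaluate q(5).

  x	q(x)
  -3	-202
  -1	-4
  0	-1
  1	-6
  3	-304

-2146

L_0(5) = (6)·(5)·(4)·(2)/[(-2)·(-3)·(-4)·(-6)] = 5/3
L_1(5) = (8)·(5)·(4)·(2)/[(2)·(-1)·(-2)·(-4)] = -20
L_2(5) = (8)·(6)·(4)·(2)/[(3)·(1)·(-1)·(-3)] = 128/3
L_3(5) = (8)·(6)·(5)·(2)/[(4)·(2)·(1)·(-2)] = -30
L_4(5) = (8)·(6)·(5)·(4)/[(6)·(4)·(3)·(2)] = 20/3
Sum: (-202)·(5/3) + (-4)·(-20) + (-1)·(128/3) + (-6)·(-30) + (-304)·(20/3) = -2146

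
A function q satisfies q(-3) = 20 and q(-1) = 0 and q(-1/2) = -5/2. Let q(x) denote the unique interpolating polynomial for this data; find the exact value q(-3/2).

7/2

L_0(-3/2) = (-1/2)·(-1)/[(-2)·(-5/2)] = 1/10
L_1(-3/2) = (3/2)·(-1)/[(2)·(-1/2)] = 3/2
L_2(-3/2) = (3/2)·(-1/2)/[(5/2)·(1/2)] = -3/5
Sum: 20·(1/10) + 0 + (-5/2)·(-3/5) = 7/2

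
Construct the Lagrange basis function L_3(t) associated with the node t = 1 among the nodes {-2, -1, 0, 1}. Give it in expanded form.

L_3(t) = (t + 2)(t + 1)t / [(3)·(2)·(1)]
       = (t^3 + 3t^2 + 2t) / (6)

L_3(t) = (1/6)t^3 + (1/2)t^2 + (1/3)t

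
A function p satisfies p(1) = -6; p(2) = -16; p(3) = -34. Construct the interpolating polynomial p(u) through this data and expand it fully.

L_0(u) = (u - 2)(u - 3) / [2] = (1/2)u^2 - (5/2)u + 3
L_1(u) = (u - 1)(u - 3) / [-1] = -u^2 + 4u - 3
L_2(u) = (u - 1)(u - 2) / [2] = (1/2)u^2 - (3/2)u + 1
p(u) = (-6)·L_0 + (-16)·L_1 + (-34)·L_2
  (-6)·L_0(u) = -3u^2 + 15u - 18
  (-16)·L_1(u) = 16u^2 - 64u + 48
  (-34)·L_2(u) = -17u^2 + 51u - 34
Adding term by term: -4u^2 + 2u - 4

p(u) = -4u^2 + 2u - 4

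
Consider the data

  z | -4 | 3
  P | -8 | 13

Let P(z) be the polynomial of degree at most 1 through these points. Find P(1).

7

Evaluate each Lagrange basis at z = 1:
L_0(1) = (-2)/[(-7)] = 2/7
L_1(1) = (5)/[(7)] = 5/7
Sum: (-8)·(2/7) + 13·(5/7) = 7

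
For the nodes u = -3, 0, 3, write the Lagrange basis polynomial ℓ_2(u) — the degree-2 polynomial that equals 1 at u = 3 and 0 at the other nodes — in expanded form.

ℓ_2(u) = (u + 3)u / [(6)·(3)]
       = (u^2 + 3u) / (18)

ℓ_2(u) = (1/18)u^2 + (1/6)u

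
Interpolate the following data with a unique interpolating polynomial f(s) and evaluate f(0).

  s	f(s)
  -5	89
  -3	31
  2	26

4

Evaluate each Lagrange basis at s = 0:
L_0(0) = (3)·(-2)/[(-2)·(-7)] = -3/7
L_1(0) = (5)·(-2)/[(2)·(-5)] = 1
L_2(0) = (5)·(3)/[(7)·(5)] = 3/7
Sum: 89·(-3/7) + 31·(1) + 26·(3/7) = 4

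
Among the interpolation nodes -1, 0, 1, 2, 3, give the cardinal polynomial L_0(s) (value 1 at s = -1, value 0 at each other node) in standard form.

L_0(s) = (1/24)s^4 - (1/4)s^3 + (11/24)s^2 - (1/4)s

L_0(s) = s(s - 1)(s - 2)(s - 3) / [(-1)·(-2)·(-3)·(-4)]
       = (s^4 - 6s^3 + 11s^2 - 6s) / (24)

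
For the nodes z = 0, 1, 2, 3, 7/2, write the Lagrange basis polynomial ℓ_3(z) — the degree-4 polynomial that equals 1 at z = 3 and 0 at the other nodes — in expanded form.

ℓ_3(z) = z(z - 1)(z - 2)(z - 7/2) / [(3)·(2)·(1)·(-1/2)]
       = (z^4 - (13/2)z^3 + (25/2)z^2 - 7z) / (-3)

ℓ_3(z) = -(1/3)z^4 + (13/6)z^3 - (25/6)z^2 + (7/3)z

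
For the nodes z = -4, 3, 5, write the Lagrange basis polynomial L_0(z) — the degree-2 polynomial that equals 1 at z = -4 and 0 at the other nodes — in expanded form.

L_0(z) = (1/63)z^2 - (8/63)z + 5/21

L_0(z) = (z - 3)(z - 5) / [(-7)·(-9)]
       = (z^2 - 8z + 15) / (63)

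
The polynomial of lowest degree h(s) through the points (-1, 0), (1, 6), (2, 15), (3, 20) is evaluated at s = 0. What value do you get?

Evaluate each Lagrange basis at s = 0:
L_0(0) = (-1)·(-2)·(-3)/[(-2)·(-3)·(-4)] = 1/4
L_1(0) = (1)·(-2)·(-3)/[(2)·(-1)·(-2)] = 3/2
L_2(0) = (1)·(-1)·(-3)/[(3)·(1)·(-1)] = -1
L_3(0) = (1)·(-1)·(-2)/[(4)·(2)·(1)] = 1/4
Sum: 0 + 6·(3/2) + 15·(-1) + 20·(1/4) = -1

-1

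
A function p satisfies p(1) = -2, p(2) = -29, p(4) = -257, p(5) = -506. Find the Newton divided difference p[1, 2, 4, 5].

-4

p[1,2] = (-29 - (-2)) / (2 - 1) = -27
p[2,4] = (-257 - (-29)) / (4 - 2) = -114
p[4,5] = (-506 - (-257)) / (5 - 4) = -249
p[1,2,4] = (-114 - (-27)) / (4 - 1) = -29
p[2,4,5] = (-249 - (-114)) / (5 - 2) = -45
p[1,2,4,5] = (-45 - (-29)) / (5 - 1) = -4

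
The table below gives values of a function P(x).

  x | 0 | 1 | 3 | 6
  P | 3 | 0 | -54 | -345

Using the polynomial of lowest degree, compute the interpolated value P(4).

-117

Using Newton's divided-difference form:
P[0,1] = (0 - 3) / (1 - 0) = -3
P[1,3] = (-54 - 0) / (3 - 1) = -27
P[3,6] = (-345 - (-54)) / (6 - 3) = -97
P[0,1,3] = (-27 - (-3)) / (3 - 0) = -8
P[1,3,6] = (-97 - (-27)) / (6 - 1) = -14
P[0,1,3,6] = (-14 - (-8)) / (6 - 0) = -1
P(4) = 3 + (-3)·(4) + (-8)·(4)·(3) + (-1)·(4)·(3)·(1) = -117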